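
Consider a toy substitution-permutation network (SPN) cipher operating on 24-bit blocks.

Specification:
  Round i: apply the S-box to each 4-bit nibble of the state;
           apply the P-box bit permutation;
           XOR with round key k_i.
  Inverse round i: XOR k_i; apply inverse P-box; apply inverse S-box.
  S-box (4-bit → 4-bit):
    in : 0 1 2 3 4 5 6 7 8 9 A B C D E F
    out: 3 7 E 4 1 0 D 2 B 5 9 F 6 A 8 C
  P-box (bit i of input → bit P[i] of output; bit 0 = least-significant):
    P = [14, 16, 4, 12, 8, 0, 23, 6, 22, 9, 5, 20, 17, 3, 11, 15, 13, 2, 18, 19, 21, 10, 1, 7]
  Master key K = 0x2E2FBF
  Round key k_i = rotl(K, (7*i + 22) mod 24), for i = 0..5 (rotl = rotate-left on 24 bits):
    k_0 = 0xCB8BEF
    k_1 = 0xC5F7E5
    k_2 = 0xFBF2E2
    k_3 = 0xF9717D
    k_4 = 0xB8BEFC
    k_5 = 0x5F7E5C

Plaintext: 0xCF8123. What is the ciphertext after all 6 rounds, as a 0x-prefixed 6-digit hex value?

s_0 = plaintext = 0xCF8123
s_1 = Round(s_0, k_0) = 0x050D94
s_2 = Round(s_1, k_1) = 0x77B0ED
s_3 = Round(s_2, k_2) = 0xB86CAE
s_4 = Round(s_3, k_3) = 0xD3CE9B
s_5 = Round(s_4, k_4) = 0x2DE364
s_6 = Round(s_5, k_5) = 0xD7BBBA

0xD7BBBA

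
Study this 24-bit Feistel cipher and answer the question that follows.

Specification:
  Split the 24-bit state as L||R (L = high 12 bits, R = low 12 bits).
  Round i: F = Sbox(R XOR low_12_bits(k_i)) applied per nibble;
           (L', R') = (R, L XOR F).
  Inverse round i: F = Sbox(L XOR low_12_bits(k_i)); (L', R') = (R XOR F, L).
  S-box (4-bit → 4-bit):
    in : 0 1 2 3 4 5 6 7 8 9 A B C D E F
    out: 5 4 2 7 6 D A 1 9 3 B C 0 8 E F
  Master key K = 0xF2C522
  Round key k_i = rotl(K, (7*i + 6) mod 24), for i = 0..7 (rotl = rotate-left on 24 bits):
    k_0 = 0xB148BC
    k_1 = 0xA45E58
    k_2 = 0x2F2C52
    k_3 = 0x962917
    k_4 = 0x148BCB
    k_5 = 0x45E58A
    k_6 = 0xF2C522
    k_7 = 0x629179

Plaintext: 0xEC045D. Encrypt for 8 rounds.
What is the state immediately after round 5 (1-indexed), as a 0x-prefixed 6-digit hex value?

s_0 = plaintext = 0xEC045D
s_1 = Round(s_0, k_0) = 0x45DE24
s_2 = Round(s_1, k_1) = 0xE2414D
s_3 = Round(s_2, k_2) = 0x14D66B
s_4 = Round(s_3, k_3) = 0x66BE5D
s_5 = Round(s_4, k_4) = 0xE5DB51
s_6 = Round(s_5, k_5) = 0xB510D1
s_7 = Round(s_6, k_6) = 0x0D16A6
s_8 = Round(s_7, k_7) = 0x6A615E

0xE5DB51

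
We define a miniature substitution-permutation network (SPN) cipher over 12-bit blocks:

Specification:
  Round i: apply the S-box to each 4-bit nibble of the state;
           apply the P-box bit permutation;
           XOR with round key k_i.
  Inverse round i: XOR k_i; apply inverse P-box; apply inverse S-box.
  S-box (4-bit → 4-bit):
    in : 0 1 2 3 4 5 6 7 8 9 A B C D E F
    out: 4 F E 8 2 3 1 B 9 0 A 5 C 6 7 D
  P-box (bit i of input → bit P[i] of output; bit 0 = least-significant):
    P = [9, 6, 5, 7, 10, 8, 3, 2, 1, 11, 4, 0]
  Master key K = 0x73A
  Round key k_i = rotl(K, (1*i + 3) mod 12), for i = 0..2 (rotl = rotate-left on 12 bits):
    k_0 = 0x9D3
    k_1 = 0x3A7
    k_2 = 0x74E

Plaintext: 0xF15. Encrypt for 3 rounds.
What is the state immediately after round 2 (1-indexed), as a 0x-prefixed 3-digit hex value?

s_0 = plaintext = 0xF15
s_1 = Round(s_0, k_0) = 0xE8C
s_2 = Round(s_1, k_1) = 0xF11
s_3 = Round(s_2, k_2) = 0x0B1

0xF11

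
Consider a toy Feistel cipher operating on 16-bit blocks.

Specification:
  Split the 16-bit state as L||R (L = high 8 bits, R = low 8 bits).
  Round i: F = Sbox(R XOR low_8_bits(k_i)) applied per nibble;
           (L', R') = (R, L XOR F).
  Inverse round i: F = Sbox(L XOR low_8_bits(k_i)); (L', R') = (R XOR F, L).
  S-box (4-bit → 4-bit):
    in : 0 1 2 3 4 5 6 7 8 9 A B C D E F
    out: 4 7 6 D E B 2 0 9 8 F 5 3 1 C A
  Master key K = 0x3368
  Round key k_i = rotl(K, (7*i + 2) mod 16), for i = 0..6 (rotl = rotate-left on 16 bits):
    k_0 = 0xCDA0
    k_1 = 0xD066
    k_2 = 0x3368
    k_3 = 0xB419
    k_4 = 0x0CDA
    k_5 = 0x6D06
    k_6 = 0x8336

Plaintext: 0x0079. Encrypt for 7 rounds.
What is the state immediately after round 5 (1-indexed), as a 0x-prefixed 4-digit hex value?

s_0 = plaintext = 0x0079
s_1 = Round(s_0, k_0) = 0x7918
s_2 = Round(s_1, k_1) = 0x1875
s_3 = Round(s_2, k_2) = 0x7569
s_4 = Round(s_3, k_3) = 0x6971
s_5 = Round(s_4, k_4) = 0x719C
s_6 = Round(s_5, k_5) = 0x9CFE
s_7 = Round(s_6, k_6) = 0xFEA5

0x719C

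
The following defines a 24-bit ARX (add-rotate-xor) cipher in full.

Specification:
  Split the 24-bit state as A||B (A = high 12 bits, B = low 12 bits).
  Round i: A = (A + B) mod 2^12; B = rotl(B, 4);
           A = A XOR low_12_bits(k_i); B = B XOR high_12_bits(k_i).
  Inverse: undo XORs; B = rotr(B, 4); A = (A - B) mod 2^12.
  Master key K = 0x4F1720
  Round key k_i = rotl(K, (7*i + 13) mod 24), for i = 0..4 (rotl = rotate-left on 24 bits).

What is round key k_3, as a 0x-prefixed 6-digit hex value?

0x5C813C

K = 0x4F1720
k_0 = rotl(K, (7*0+13) mod 24) = rotl(K, 13) = 0xE409E2
k_1 = rotl(K, (7*1+13) mod 24) = rotl(K, 20) = 0x04F172
k_2 = rotl(K, (7*2+13) mod 24) = rotl(K, 3) = 0x78B902
k_3 = rotl(K, (7*3+13) mod 24) = rotl(K, 10) = 0x5C813C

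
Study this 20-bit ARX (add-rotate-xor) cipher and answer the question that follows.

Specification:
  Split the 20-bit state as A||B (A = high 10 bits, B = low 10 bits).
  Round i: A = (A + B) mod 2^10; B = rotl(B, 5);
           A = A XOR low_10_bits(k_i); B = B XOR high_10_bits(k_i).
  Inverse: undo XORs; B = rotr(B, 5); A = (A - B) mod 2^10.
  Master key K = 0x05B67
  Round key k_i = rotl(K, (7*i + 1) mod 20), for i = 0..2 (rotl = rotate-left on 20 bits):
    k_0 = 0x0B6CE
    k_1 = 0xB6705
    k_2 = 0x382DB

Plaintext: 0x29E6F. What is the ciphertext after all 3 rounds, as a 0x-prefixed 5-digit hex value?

0xC4608

s_0 = plaintext = 0x29E6F
s_1 = Round(s_0, k_0) = 0x761DE
s_2 = Round(s_1, k_1) = 0x2CD17
s_3 = Round(s_2, k_2) = 0xC4608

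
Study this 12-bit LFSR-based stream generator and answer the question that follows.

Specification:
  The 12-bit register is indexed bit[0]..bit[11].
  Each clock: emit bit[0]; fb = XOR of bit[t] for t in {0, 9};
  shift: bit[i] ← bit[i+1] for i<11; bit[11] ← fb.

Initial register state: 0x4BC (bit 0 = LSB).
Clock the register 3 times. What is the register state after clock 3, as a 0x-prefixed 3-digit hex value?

0xC97

reg_0 = 0x4BC
clock 1: out=0, reg = 0x25E
clock 2: out=0, reg = 0x92F
clock 3: out=1, reg = 0xC97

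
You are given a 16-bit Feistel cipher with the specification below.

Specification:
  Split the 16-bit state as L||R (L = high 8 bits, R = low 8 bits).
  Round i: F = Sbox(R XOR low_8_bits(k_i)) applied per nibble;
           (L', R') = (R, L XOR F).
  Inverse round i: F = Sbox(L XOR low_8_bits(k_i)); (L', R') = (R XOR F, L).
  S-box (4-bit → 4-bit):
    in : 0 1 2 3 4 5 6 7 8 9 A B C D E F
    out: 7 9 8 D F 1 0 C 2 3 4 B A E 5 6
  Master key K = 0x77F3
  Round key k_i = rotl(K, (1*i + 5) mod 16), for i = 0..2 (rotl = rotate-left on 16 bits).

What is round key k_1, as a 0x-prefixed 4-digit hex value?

0xFCDD

K = 0x77F3
k_0 = rotl(K, (1*0+5) mod 16) = rotl(K, 5) = 0xFE6E
k_1 = rotl(K, (1*1+5) mod 16) = rotl(K, 6) = 0xFCDD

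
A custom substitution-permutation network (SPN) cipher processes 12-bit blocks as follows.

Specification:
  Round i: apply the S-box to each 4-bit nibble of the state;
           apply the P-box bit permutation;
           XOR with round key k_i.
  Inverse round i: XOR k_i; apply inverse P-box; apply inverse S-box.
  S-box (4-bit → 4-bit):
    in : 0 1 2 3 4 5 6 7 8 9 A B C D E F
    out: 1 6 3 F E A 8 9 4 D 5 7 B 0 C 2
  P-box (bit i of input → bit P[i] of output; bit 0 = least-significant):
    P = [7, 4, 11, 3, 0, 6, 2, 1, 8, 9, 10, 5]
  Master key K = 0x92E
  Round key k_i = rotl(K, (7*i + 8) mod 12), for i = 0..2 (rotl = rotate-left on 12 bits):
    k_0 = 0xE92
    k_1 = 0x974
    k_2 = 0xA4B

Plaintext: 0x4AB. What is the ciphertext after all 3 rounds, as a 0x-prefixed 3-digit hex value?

s_0 = plaintext = 0x4AB
s_1 = Round(s_0, k_0) = 0x027
s_2 = Round(s_1, k_1) = 0x8BD
s_3 = Round(s_2, k_2) = 0xE0E

0xE0E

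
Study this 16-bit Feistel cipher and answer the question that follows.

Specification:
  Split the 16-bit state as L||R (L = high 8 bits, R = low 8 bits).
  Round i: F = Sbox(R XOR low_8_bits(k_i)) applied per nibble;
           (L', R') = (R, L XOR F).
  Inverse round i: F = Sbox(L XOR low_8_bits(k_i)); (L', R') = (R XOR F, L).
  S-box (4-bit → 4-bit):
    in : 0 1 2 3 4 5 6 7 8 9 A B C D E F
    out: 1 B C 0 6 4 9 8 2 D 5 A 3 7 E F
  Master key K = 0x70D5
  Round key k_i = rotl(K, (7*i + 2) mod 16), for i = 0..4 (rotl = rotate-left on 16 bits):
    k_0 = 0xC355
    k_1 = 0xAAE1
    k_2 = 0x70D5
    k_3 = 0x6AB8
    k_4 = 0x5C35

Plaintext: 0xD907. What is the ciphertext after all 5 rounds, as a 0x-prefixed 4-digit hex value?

s_0 = plaintext = 0xD907
s_1 = Round(s_0, k_0) = 0x0795
s_2 = Round(s_1, k_1) = 0x9581
s_3 = Round(s_2, k_2) = 0x81D3
s_4 = Round(s_3, k_3) = 0xD31B
s_5 = Round(s_4, k_4) = 0x1B1D

0x1B1D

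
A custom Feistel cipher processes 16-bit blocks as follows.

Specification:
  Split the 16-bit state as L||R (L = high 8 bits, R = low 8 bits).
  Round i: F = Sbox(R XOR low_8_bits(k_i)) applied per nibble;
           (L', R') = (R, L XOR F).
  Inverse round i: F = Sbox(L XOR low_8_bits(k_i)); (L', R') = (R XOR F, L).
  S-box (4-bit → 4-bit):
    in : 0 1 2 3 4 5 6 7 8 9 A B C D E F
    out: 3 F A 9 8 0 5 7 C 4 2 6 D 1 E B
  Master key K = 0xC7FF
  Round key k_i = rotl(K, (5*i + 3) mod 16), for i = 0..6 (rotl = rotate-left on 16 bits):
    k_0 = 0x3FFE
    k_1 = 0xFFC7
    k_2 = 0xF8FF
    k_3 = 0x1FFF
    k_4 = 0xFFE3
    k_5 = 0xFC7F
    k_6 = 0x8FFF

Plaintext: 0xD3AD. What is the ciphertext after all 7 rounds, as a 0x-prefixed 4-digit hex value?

0xE4CF

s_0 = plaintext = 0xD3AD
s_1 = Round(s_0, k_0) = 0xADDA
s_2 = Round(s_1, k_1) = 0xDA5C
s_3 = Round(s_2, k_2) = 0x5CF3
s_4 = Round(s_3, k_3) = 0xF361
s_5 = Round(s_4, k_4) = 0x6139
s_6 = Round(s_5, k_5) = 0x39E4
s_7 = Round(s_6, k_6) = 0xE4CF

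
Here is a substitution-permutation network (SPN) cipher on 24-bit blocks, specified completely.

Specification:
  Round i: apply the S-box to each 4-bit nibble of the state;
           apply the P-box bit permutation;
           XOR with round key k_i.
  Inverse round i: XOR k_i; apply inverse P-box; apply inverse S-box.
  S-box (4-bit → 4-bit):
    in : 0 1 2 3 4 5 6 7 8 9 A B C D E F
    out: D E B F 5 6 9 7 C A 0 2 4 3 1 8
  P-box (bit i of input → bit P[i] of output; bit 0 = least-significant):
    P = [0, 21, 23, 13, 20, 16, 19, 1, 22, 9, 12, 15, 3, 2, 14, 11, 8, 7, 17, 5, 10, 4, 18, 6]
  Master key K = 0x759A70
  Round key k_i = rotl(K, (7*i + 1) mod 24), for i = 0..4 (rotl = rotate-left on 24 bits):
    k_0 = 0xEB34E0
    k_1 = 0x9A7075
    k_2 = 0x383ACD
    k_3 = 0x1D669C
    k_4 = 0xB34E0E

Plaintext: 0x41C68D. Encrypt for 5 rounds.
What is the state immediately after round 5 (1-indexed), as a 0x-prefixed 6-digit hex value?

s_0 = plaintext = 0x41C68D
s_1 = Round(s_0, k_0) = 0x85F043
s_2 = Round(s_1, k_1) = 0x64C8B4
s_3 = Round(s_2, k_2) = 0xBBEF8C
s_4 = Round(s_3, k_3) = 0x95E606
s_5 = Round(s_4, k_4) = 0xE9EED5

0xE9EED5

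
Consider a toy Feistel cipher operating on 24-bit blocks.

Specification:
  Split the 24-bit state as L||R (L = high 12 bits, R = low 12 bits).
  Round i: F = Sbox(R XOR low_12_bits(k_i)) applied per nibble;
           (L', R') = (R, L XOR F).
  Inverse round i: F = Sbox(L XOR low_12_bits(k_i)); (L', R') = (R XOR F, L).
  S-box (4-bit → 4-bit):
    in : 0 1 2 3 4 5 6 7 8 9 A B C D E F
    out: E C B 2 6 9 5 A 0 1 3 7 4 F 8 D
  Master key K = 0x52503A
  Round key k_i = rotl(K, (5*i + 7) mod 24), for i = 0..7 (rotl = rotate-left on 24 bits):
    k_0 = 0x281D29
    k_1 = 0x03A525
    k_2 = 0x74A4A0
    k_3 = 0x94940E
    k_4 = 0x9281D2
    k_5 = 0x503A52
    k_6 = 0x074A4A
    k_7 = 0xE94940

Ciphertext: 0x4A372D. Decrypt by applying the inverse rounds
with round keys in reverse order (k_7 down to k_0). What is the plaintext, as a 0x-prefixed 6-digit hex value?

0x2486A6

s_0 = ciphertext = 0x4A372D
s_1 = InvRound(s_0, k_7) = 0x8AF4A3
s_2 = InvRound(s_1, k_6) = 0xF2A8AF
s_3 = InvRound(s_2, k_5) = 0x10FF2A
s_4 = InvRound(s_3, k_4) = 0x1D510F
s_5 = InvRound(s_4, k_3) = 0x8F81D5
s_6 = InvRound(s_5, k_2) = 0x5458F8
s_7 = InvRound(s_6, k_1) = 0x6A6545
s_8 = InvRound(s_7, k_0) = 0x2486A6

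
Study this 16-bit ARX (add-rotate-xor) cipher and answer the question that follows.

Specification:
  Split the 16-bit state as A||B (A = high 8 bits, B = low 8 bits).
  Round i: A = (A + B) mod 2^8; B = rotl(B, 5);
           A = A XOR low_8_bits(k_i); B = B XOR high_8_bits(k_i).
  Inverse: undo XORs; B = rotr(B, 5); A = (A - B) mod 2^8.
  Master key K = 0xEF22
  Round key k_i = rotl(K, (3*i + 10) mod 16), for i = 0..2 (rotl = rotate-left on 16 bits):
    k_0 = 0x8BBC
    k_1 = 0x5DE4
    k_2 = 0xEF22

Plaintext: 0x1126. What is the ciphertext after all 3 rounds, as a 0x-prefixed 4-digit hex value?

0xD079

s_0 = plaintext = 0x1126
s_1 = Round(s_0, k_0) = 0x8B4F
s_2 = Round(s_1, k_1) = 0x3EB4
s_3 = Round(s_2, k_2) = 0xD079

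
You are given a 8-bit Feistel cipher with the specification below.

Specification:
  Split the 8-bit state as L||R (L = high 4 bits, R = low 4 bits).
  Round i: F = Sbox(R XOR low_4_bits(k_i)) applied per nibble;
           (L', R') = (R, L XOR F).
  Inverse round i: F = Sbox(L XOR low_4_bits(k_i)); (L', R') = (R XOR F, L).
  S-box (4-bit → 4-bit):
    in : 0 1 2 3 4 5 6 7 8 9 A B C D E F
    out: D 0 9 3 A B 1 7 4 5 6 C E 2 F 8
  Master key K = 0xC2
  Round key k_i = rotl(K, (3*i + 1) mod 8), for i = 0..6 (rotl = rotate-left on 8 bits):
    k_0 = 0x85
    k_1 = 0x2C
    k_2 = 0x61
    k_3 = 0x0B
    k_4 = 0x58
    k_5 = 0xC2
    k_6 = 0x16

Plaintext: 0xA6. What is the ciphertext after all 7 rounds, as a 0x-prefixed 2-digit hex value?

s_0 = plaintext = 0xA6
s_1 = Round(s_0, k_0) = 0x69
s_2 = Round(s_1, k_1) = 0x9D
s_3 = Round(s_2, k_2) = 0xD7
s_4 = Round(s_3, k_3) = 0x73
s_5 = Round(s_4, k_4) = 0x3B
s_6 = Round(s_5, k_5) = 0xB6
s_7 = Round(s_6, k_6) = 0x66

0x66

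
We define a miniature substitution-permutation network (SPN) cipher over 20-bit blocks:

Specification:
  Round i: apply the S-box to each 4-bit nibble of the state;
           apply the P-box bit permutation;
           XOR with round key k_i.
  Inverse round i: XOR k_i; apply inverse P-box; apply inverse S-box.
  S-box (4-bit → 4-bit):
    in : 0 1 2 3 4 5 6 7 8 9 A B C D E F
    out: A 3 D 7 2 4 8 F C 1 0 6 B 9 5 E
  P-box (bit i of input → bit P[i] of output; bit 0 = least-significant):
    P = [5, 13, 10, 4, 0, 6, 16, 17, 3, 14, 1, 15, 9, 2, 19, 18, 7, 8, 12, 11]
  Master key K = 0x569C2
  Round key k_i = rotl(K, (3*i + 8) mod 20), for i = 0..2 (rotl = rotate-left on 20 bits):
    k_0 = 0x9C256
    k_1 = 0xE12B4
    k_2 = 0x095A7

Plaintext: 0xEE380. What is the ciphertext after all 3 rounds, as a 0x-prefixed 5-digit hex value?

s_0 = plaintext = 0xEE380
s_1 = Round(s_0, k_0) = 0x2B0CC
s_2 = Round(s_1, k_1) = 0x4EA41
s_3 = Round(s_2, k_2) = 0x8B6C7

0x8B6C7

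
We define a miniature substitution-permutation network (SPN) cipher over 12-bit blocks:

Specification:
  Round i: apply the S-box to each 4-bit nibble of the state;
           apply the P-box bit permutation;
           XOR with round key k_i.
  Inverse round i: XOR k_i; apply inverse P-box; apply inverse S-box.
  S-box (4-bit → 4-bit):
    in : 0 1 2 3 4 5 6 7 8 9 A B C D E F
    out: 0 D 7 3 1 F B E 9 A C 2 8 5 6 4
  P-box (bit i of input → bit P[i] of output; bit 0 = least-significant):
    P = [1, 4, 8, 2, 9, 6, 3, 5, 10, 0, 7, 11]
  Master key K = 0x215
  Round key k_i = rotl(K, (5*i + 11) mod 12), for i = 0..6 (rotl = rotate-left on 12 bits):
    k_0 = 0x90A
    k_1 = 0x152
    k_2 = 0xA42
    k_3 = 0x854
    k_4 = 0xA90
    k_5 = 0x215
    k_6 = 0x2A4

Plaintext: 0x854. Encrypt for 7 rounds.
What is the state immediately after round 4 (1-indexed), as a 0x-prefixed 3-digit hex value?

0x3FA

s_0 = plaintext = 0x854
s_1 = Round(s_0, k_0) = 0x760
s_2 = Round(s_1, k_1) = 0xBB3
s_3 = Round(s_2, k_2) = 0xA11
s_4 = Round(s_3, k_3) = 0x3FA
s_5 = Round(s_4, k_4) = 0xF9D
s_6 = Round(s_5, k_5) = 0x3F7
s_7 = Round(s_6, k_6) = 0x7B9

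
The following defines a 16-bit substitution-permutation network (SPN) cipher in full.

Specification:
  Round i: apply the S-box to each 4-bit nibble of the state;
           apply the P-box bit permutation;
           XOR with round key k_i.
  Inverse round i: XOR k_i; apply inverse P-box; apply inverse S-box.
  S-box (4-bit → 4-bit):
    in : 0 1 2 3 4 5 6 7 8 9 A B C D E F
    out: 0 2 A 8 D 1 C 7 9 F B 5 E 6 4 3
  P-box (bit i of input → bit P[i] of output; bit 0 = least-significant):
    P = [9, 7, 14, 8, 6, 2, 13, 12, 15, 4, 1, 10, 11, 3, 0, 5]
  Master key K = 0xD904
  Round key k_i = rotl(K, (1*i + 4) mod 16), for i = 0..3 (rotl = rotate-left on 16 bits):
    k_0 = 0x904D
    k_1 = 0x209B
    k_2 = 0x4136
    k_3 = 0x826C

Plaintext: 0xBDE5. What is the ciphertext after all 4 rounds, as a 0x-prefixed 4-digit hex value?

s_0 = plaintext = 0xBDE5
s_1 = Round(s_0, k_0) = 0xBA5E
s_2 = Round(s_1, k_1) = 0xECCA
s_3 = Round(s_2, k_2) = 0x76A1
s_4 = Round(s_3, k_3) = 0x9EA3

0x9EA3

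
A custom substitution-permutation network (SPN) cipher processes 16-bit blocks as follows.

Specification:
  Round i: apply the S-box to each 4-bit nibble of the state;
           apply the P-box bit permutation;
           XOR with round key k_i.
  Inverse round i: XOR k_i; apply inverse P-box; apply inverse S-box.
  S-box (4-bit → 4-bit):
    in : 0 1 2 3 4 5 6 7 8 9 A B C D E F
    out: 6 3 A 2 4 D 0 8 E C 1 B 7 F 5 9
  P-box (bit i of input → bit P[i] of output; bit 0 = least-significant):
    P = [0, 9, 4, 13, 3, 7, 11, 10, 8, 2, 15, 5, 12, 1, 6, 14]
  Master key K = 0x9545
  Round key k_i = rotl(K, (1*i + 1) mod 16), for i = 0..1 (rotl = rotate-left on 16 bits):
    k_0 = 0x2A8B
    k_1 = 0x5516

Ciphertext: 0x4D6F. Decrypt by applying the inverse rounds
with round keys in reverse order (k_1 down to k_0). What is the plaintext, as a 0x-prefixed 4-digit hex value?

0x9D9A

s_0 = ciphertext = 0x4D6F
s_1 = InvRound(s_0, k_1) = 0xE7EE
s_2 = InvRound(s_1, k_0) = 0x9D9A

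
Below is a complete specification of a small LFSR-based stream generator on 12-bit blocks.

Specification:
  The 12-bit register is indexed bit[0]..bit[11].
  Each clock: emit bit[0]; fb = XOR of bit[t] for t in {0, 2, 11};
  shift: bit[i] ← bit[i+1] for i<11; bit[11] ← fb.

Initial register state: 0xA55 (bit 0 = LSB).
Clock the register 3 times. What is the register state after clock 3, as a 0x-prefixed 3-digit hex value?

reg_0 = 0xA55
clock 1: out=1, reg = 0xD2A
clock 2: out=0, reg = 0xE95
clock 3: out=1, reg = 0xF4A

0xF4A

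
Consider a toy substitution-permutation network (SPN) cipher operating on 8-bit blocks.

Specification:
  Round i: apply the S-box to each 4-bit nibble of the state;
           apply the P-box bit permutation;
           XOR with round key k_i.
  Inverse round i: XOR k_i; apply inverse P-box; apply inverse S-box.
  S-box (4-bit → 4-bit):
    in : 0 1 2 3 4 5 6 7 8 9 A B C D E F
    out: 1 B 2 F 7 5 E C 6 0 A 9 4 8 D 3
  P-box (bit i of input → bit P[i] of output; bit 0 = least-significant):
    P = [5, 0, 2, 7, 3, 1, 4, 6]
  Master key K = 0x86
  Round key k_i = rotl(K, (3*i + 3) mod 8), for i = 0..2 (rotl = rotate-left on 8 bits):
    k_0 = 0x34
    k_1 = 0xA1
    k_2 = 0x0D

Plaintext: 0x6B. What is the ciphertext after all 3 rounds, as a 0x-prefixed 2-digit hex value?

0x72

s_0 = plaintext = 0x6B
s_1 = Round(s_0, k_0) = 0xC6
s_2 = Round(s_1, k_1) = 0x34
s_3 = Round(s_2, k_2) = 0x72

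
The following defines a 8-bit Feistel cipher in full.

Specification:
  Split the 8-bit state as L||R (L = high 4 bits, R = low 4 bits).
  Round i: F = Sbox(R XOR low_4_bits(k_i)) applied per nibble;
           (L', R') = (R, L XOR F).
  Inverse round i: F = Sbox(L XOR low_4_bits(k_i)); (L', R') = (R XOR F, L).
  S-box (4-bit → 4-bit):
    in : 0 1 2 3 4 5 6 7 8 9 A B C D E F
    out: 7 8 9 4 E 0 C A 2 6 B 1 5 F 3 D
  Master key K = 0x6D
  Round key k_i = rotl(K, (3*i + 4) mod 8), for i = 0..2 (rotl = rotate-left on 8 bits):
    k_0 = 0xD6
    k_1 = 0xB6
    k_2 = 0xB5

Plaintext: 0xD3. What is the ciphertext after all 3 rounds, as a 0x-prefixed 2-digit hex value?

s_0 = plaintext = 0xD3
s_1 = Round(s_0, k_0) = 0x3D
s_2 = Round(s_1, k_1) = 0xD2
s_3 = Round(s_2, k_2) = 0x27

0x27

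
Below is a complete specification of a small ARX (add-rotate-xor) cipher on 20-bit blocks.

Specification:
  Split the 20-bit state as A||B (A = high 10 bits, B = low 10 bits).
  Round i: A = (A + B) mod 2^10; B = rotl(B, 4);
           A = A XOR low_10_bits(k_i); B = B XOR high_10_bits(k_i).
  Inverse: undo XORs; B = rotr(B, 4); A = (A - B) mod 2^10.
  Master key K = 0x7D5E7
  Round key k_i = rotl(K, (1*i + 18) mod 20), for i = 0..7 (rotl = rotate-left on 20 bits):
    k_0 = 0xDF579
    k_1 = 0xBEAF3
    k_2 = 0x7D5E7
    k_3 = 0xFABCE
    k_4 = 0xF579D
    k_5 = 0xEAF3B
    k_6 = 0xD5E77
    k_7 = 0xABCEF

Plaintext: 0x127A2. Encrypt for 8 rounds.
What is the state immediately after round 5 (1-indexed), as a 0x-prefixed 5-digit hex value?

0xA3738

s_0 = plaintext = 0x127A2
s_1 = Round(s_0, k_0) = 0xA4953
s_2 = Round(s_1, k_1) = 0x45BCF
s_3 = Round(s_2, k_2) = 0x4090A
s_4 = Round(s_3, k_3) = 0x70B4E
s_5 = Round(s_4, k_4) = 0xA3738
s_6 = Round(s_5, k_5) = 0xBF827
s_7 = Round(s_6, k_6) = 0x54927
s_8 = Round(s_7, k_7) = 0xA58DB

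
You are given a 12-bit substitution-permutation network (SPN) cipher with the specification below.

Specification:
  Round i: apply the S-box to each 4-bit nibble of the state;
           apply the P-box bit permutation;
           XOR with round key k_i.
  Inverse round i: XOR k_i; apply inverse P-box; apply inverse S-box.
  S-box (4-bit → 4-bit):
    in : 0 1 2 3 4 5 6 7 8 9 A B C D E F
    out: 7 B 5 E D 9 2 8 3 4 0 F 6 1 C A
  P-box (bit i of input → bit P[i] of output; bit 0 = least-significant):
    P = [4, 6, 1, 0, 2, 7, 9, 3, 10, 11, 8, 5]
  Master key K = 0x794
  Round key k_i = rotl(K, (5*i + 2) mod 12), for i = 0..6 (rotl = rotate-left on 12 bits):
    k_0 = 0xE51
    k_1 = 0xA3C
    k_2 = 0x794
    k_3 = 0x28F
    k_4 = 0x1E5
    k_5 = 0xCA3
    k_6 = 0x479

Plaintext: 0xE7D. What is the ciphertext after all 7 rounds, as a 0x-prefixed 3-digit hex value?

s_0 = plaintext = 0xE7D
s_1 = Round(s_0, k_0) = 0xF69
s_2 = Round(s_1, k_1) = 0x29E
s_3 = Round(s_2, k_2) = 0x097
s_4 = Round(s_3, k_3) = 0xD8E
s_5 = Round(s_4, k_4) = 0x562
s_6 = Round(s_5, k_5) = 0x811
s_7 = Round(s_6, k_6) = 0x8A4

0x8A4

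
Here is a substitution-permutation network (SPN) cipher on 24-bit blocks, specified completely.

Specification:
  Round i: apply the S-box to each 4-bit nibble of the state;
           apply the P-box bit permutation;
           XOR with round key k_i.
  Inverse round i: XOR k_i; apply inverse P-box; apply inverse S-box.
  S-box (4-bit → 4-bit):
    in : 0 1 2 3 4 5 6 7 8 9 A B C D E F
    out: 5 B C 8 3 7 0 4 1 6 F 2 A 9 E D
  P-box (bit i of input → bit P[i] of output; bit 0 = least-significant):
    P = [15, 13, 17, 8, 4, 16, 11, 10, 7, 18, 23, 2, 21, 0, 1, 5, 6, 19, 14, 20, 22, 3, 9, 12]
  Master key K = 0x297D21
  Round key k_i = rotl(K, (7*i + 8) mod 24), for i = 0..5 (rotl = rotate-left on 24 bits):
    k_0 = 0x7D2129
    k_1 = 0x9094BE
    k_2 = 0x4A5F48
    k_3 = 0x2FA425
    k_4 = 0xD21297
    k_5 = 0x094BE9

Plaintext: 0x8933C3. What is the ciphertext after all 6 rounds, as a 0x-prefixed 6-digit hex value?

0x778734

s_0 = plaintext = 0x8933C3
s_1 = Round(s_0, k_0) = 0x34640D
s_2 = Round(s_1, k_1) = 0x9C0D6E
s_3 = Round(s_2, k_2) = 0x707CC6
s_4 = Round(s_3, k_3) = 0x2AE263
s_5 = Round(s_4, k_4) = 0x4A41F0
s_6 = Round(s_5, k_5) = 0x778734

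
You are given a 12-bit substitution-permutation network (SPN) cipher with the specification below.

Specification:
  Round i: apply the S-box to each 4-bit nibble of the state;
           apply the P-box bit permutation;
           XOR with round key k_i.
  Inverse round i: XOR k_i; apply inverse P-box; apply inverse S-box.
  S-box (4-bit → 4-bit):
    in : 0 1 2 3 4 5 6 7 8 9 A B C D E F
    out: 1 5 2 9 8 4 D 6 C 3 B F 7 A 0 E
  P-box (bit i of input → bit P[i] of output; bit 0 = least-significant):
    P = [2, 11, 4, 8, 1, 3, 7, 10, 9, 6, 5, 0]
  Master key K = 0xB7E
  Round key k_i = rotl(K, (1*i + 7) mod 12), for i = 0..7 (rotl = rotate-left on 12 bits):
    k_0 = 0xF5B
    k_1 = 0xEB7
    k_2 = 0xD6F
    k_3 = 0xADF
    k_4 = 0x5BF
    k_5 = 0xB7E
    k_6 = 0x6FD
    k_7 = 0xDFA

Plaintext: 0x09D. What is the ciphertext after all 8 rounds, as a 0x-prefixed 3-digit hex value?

0x8D7

s_0 = plaintext = 0x09D
s_1 = Round(s_0, k_0) = 0x451
s_2 = Round(s_1, k_1) = 0xE22
s_3 = Round(s_2, k_2) = 0x567
s_4 = Round(s_3, k_3) = 0x66D
s_5 = Round(s_4, k_4) = 0xA1C
s_6 = Round(s_5, k_5) = 0x1A9
s_7 = Round(s_6, k_6) = 0x8D3
s_8 = Round(s_7, k_7) = 0x8D7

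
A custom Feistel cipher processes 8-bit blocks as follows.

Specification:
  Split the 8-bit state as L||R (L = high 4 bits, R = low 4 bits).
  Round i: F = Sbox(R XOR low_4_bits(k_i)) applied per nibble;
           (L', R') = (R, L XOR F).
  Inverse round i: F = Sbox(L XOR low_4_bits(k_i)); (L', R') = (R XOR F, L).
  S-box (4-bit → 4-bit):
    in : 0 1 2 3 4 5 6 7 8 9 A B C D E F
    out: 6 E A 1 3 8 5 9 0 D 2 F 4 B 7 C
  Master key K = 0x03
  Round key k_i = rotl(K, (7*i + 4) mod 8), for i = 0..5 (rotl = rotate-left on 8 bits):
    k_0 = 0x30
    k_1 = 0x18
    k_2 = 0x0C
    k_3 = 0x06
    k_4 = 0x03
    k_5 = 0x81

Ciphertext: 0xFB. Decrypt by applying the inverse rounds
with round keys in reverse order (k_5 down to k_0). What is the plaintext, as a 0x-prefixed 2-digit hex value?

s_0 = ciphertext = 0xFB
s_1 = InvRound(s_0, k_5) = 0xCF
s_2 = InvRound(s_1, k_4) = 0x3C
s_3 = InvRound(s_2, k_3) = 0x43
s_4 = InvRound(s_3, k_2) = 0x34
s_5 = InvRound(s_4, k_1) = 0xB3
s_6 = InvRound(s_5, k_0) = 0xCB

0xCB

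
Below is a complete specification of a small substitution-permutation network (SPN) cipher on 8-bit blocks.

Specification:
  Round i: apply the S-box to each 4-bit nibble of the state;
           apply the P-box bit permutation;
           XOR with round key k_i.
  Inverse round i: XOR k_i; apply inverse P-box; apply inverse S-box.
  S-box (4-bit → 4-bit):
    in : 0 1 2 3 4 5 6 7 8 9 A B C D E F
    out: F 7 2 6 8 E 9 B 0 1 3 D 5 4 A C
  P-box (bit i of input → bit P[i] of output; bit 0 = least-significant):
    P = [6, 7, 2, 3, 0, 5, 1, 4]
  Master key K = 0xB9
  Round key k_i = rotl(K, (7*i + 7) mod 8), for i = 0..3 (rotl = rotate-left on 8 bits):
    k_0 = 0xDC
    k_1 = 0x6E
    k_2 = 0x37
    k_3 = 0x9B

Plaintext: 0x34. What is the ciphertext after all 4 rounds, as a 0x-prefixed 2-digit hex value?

s_0 = plaintext = 0x34
s_1 = Round(s_0, k_0) = 0xF6
s_2 = Round(s_1, k_1) = 0x34
s_3 = Round(s_2, k_2) = 0x1D
s_4 = Round(s_3, k_3) = 0xBC

0xBC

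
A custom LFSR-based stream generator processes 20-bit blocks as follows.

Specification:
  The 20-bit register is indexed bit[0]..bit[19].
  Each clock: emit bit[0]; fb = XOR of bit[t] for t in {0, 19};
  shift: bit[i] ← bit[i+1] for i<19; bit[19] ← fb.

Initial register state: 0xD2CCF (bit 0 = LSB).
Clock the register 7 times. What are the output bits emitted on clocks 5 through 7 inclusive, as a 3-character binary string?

001

reg_0 = 0xD2CCF
clock 1: out=1, reg = 0x69667
clock 2: out=1, reg = 0xB4B33
clock 3: out=1, reg = 0x5A599
clock 4: out=1, reg = 0xAD2CC
clock 5: out=0, reg = 0xD6966
clock 6: out=0, reg = 0xEB4B3
clock 7: out=1, reg = 0x75A59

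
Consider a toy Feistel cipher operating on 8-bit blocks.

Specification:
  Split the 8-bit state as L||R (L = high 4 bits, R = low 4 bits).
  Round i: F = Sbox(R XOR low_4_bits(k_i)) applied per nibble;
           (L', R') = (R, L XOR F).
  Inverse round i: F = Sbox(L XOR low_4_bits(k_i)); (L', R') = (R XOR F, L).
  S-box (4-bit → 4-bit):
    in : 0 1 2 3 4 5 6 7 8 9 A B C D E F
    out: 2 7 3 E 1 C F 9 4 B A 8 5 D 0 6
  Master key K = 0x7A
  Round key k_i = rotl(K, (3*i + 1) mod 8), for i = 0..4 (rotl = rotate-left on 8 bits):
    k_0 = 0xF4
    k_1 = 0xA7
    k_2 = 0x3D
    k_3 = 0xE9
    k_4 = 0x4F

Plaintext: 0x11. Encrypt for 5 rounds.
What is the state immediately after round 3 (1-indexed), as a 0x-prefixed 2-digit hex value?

0xB2

s_0 = plaintext = 0x11
s_1 = Round(s_0, k_0) = 0x1D
s_2 = Round(s_1, k_1) = 0xDB
s_3 = Round(s_2, k_2) = 0xB2
s_4 = Round(s_3, k_3) = 0x23
s_5 = Round(s_4, k_4) = 0x37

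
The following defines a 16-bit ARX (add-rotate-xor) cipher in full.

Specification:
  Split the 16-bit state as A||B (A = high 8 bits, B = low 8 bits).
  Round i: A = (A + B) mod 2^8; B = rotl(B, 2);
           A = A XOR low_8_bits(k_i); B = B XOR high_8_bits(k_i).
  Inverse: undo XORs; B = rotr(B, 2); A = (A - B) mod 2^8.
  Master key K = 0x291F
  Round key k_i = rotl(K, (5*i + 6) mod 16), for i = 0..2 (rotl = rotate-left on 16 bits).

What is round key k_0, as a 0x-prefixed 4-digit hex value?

K = 0x291F
k_0 = rotl(K, (5*0+6) mod 16) = rotl(K, 6) = 0x47CA

0x47CA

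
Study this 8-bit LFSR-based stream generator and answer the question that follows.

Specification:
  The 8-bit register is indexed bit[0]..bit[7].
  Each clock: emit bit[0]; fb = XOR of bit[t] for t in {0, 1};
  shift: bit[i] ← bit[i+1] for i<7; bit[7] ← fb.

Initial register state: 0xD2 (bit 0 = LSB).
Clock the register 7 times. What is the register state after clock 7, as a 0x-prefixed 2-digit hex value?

reg_0 = 0xD2
clock 1: out=0, reg = 0xE9
clock 2: out=1, reg = 0xF4
clock 3: out=0, reg = 0x7A
clock 4: out=0, reg = 0xBD
clock 5: out=1, reg = 0xDE
clock 6: out=0, reg = 0xEF
clock 7: out=1, reg = 0x77

0x77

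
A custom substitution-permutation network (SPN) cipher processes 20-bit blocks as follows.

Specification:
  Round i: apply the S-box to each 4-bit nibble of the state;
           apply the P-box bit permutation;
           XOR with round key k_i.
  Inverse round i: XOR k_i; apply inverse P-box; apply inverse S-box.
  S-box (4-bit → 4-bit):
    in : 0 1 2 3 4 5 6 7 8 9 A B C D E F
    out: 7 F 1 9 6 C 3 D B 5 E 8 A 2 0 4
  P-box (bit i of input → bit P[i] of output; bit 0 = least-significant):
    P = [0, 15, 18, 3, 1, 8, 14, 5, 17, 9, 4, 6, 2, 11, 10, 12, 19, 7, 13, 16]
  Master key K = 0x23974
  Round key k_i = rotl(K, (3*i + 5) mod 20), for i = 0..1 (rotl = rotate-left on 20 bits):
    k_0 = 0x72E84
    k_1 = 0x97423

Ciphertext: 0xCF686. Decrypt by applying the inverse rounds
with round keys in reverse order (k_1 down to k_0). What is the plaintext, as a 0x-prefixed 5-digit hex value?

s_0 = ciphertext = 0xCF686
s_1 = InvRound(s_0, k_1) = 0xC2DB0
s_2 = InvRound(s_1, k_0) = 0x320CE

0x320CE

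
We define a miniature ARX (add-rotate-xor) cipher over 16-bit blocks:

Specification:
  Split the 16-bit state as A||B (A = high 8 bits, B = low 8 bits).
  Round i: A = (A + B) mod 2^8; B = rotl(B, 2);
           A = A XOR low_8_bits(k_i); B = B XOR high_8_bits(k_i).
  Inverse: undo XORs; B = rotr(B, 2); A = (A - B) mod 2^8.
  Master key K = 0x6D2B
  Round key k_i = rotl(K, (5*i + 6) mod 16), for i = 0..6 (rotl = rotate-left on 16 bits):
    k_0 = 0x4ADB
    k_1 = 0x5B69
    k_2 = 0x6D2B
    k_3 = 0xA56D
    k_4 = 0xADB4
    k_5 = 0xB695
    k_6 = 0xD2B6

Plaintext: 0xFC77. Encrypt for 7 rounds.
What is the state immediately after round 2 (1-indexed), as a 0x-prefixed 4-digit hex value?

0x5605

s_0 = plaintext = 0xFC77
s_1 = Round(s_0, k_0) = 0xA897
s_2 = Round(s_1, k_1) = 0x5605
s_3 = Round(s_2, k_2) = 0x7079
s_4 = Round(s_3, k_3) = 0x8440
s_5 = Round(s_4, k_4) = 0x70AC
s_6 = Round(s_5, k_5) = 0x8904
s_7 = Round(s_6, k_6) = 0x3BC2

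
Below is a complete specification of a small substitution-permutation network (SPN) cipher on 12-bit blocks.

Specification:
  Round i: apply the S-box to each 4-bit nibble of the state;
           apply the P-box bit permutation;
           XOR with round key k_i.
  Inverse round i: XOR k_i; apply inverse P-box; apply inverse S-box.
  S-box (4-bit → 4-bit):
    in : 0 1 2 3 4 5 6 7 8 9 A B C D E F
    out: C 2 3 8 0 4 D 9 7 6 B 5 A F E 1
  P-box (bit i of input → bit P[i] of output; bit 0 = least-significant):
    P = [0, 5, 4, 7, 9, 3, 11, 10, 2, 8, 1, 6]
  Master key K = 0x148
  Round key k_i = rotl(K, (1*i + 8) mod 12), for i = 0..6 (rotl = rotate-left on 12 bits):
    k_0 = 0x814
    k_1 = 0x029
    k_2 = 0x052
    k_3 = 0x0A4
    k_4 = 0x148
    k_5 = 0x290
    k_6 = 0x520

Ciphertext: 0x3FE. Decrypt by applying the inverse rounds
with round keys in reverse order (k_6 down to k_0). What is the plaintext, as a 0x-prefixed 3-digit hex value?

0xECF

s_0 = ciphertext = 0x3FE
s_1 = InvRound(s_0, k_6) = 0x6A0
s_2 = InvRound(s_1, k_5) = 0x439
s_3 = InvRound(s_2, k_4) = 0xC38
s_4 = InvRound(s_3, k_3) = 0xFE0
s_5 = InvRound(s_4, k_2) = 0x96E
s_6 = InvRound(s_5, k_1) = 0xD5F
s_7 = InvRound(s_6, k_0) = 0xECF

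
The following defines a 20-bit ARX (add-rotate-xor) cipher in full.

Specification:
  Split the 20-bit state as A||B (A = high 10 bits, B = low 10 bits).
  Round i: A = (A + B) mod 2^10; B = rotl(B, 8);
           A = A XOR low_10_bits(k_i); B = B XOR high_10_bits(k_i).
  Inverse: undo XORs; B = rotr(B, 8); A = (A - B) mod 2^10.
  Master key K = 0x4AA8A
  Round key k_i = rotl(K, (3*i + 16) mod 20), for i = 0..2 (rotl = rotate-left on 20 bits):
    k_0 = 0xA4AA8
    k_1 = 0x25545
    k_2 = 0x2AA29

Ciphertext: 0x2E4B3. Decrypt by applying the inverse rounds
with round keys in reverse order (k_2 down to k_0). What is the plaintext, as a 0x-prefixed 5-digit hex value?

s_0 = ciphertext = 0x2E4B3
s_1 = InvRound(s_0, k_2) = 0x8B064
s_2 = InvRound(s_1, k_1) = 0xE97C4
s_3 = InvRound(s_2, k_0) = 0xED159

0xED159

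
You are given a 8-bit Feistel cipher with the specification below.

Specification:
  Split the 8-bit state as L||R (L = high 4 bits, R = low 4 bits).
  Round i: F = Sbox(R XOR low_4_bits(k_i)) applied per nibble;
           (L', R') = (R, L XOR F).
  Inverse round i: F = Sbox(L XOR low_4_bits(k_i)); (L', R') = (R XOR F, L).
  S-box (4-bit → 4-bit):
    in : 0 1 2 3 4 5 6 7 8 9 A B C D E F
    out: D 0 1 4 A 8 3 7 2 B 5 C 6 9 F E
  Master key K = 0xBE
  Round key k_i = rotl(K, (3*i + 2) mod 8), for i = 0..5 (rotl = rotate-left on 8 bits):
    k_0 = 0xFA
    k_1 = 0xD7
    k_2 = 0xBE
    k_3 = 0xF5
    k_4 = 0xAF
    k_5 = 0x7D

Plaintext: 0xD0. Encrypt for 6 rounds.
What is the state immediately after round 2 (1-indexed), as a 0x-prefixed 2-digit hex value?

s_0 = plaintext = 0xD0
s_1 = Round(s_0, k_0) = 0x08
s_2 = Round(s_1, k_1) = 0x8E
s_3 = Round(s_2, k_2) = 0xE5
s_4 = Round(s_3, k_3) = 0x53
s_5 = Round(s_4, k_4) = 0x33
s_6 = Round(s_5, k_5) = 0x3C

0x8E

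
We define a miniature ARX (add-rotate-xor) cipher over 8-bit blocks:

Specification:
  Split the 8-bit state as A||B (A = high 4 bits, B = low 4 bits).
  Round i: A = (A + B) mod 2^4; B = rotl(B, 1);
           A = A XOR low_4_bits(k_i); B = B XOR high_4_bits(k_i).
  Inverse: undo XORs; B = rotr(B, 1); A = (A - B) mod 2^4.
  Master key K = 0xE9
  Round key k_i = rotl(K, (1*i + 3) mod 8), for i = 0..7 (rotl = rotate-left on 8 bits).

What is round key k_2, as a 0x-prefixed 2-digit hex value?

0x3D

K = 0xE9
k_0 = rotl(K, (1*0+3) mod 8) = rotl(K, 3) = 0x4F
k_1 = rotl(K, (1*1+3) mod 8) = rotl(K, 4) = 0x9E
k_2 = rotl(K, (1*2+3) mod 8) = rotl(K, 5) = 0x3D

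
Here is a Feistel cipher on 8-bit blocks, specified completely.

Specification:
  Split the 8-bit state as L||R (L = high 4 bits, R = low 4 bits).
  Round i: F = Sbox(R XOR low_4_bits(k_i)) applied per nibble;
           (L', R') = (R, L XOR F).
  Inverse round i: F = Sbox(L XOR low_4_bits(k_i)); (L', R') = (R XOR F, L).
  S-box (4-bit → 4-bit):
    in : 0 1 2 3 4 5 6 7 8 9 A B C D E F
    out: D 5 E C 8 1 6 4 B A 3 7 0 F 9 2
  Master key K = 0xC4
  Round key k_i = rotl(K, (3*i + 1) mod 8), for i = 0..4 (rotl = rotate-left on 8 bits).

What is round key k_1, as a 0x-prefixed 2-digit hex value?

0x4C

K = 0xC4
k_0 = rotl(K, (3*0+1) mod 8) = rotl(K, 1) = 0x89
k_1 = rotl(K, (3*1+1) mod 8) = rotl(K, 4) = 0x4C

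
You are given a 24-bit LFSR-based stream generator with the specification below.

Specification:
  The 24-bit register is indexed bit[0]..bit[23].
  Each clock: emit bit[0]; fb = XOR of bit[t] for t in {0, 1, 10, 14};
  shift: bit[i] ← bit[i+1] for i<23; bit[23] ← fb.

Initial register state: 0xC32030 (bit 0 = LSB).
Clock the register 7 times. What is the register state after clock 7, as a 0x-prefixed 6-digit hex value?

reg_0 = 0xC32030
clock 1: out=0, reg = 0x619018
clock 2: out=0, reg = 0x30C80C
clock 3: out=0, reg = 0x986406
clock 4: out=0, reg = 0xCC3203
clock 5: out=1, reg = 0x661901
clock 6: out=1, reg = 0xB30C80
clock 7: out=0, reg = 0xD98640

0xD98640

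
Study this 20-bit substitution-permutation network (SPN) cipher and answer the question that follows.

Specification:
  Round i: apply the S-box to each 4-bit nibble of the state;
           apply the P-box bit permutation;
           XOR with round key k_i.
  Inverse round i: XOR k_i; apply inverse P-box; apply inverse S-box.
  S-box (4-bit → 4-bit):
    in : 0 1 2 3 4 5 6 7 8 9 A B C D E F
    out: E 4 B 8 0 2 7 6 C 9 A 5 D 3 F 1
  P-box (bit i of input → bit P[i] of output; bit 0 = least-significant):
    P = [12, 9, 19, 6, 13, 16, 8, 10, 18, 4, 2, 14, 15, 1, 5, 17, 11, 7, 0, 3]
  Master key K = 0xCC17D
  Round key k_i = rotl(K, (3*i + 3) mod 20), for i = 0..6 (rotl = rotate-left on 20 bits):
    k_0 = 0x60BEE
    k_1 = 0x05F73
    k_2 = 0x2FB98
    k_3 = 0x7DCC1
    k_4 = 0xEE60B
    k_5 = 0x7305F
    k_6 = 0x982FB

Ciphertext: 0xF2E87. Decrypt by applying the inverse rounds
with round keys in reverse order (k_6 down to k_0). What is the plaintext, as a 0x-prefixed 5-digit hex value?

s_0 = ciphertext = 0xF2E87
s_1 = InvRound(s_0, k_6) = 0x9C693
s_2 = InvRound(s_1, k_5) = 0xA9C9E
s_3 = InvRound(s_2, k_4) = 0x64EFD
s_4 = InvRound(s_3, k_3) = 0x3B75D
s_5 = InvRound(s_4, k_2) = 0x648A3
s_6 = InvRound(s_5, k_1) = 0x53D82
s_7 = InvRound(s_6, k_0) = 0x38122

0x38122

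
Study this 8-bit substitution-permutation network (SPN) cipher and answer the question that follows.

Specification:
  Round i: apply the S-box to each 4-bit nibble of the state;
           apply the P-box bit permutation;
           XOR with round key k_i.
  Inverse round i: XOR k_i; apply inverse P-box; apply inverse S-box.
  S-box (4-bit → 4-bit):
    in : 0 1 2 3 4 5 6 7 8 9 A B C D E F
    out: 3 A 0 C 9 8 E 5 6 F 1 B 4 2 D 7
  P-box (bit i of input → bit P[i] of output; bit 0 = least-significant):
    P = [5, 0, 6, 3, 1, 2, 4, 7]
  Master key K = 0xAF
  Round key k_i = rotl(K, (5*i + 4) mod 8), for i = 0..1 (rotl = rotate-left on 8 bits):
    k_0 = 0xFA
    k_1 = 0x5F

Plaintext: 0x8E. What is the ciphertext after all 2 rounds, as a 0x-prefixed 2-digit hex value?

s_0 = plaintext = 0x8E
s_1 = Round(s_0, k_0) = 0x86
s_2 = Round(s_1, k_1) = 0x02

0x02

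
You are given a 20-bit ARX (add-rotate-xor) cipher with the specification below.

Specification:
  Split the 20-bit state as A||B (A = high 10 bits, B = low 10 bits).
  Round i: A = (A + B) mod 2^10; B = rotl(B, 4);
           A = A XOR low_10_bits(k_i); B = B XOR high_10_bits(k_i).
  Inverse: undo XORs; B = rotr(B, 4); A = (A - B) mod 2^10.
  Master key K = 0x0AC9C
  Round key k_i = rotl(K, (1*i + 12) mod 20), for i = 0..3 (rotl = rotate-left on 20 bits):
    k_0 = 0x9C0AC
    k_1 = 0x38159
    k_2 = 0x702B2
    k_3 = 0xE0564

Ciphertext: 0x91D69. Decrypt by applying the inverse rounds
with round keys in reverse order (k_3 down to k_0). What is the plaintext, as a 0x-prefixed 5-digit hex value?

s_0 = ciphertext = 0x91D69
s_1 = InvRound(s_0, k_3) = 0x3D62E
s_2 = InvRound(s_1, k_2) = 0xA27BE
s_3 = InvRound(s_2, k_1) = 0x06FB5
s_4 = InvRound(s_3, k_0) = 0xD6D5C

0xD6D5C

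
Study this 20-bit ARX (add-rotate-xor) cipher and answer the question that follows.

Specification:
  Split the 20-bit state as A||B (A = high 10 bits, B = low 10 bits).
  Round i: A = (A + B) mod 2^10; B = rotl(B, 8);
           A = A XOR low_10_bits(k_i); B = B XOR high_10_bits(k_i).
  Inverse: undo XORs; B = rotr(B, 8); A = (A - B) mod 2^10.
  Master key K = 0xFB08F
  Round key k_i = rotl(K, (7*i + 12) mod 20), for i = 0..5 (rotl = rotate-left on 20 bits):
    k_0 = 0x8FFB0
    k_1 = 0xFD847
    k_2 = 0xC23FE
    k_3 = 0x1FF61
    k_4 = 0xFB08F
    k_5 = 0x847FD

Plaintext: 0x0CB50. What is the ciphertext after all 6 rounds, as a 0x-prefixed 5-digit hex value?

0xAEC91

s_0 = plaintext = 0x0CB50
s_1 = Round(s_0, k_0) = 0x0CAEB
s_2 = Round(s_1, k_1) = 0xD684C
s_3 = Round(s_2, k_2) = 0x1631B
s_4 = Round(s_3, k_3) = 0x04BB9
s_5 = Round(s_4, k_4) = 0xD1202
s_6 = Round(s_5, k_5) = 0xAEC91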